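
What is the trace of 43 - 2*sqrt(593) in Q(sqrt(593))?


Tr(a + b*sqrt(d)) = (a + b*sqrt(d)) + (a - b*sqrt(d)) = 2a
= 2 * (43)
= 86

86


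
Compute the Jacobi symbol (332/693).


Compute (332/693) via quadratic reciprocity:
  pull out 2: (2/693) = -1  (since 693 mod 8 = 5)
  pull out 2: (2/693) = -1  (since 693 mod 8 = 5)
  reciprocity: (83/693) -> +(693/83)
  reduce: (29/83)
  reciprocity: (29/83) -> +(83/29)
  reduce: (25/29)
  reciprocity: (25/29) -> +(29/25)
  reduce: (4/25)
  pull out 2: (2/25) = +1  (since 25 mod 8 = 1)
  pull out 2: (2/25) = +1  (since 25 mod 8 = 1)
  (1/25) = 1
Product of signs = 1

1


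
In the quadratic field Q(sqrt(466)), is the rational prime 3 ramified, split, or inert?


K = Q(sqrt(466)). Since d mod 4 = 2, disc(K) = 1864.
Check p | disc: 1864 mod 3 = 1.
p does not divide disc. Compute Legendre symbol (d/p):
1^((3-1)/2) mod 3 = 1
(d/p) = 1, so p splits: (p) = P*P' with e=1, f=1, g=2.
Therefore p is split.

split


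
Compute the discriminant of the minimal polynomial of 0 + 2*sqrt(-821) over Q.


The element 0 + 2*sqrt(-821) has minimal polynomial:
x^2 + 0*x + 3284
Discriminant = (0)^2 - 4*(3284)
= 0 - 13136
= -13136

-13136


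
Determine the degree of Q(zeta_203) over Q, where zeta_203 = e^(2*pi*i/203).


The degree equals Euler's totient phi(203).
203 = 7 * 29
phi(203) = 168

168


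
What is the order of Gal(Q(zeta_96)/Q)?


|Gal(Q(zeta_96)/Q)| = phi(96)
= 32

32


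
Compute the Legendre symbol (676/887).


p = 887 is prime, so compute (676/887) with the reciprocity algorithm (Jacobi-symbol steps: pull out 2s via (2/n), flip via reciprocity, reduce):
  pull out 2: (2/887) = +1  (since 887 mod 8 = 7)
  pull out 2: (2/887) = +1  (since 887 mod 8 = 7)
  reciprocity: (169/887) -> +(887/169)
  reduce: (42/169)
  pull out 2: (2/169) = +1  (since 169 mod 8 = 1)
  reciprocity: (21/169) -> +(169/21)
  reduce: (1/21)
  (1/21) = 1
Product of signs = 1
(676/887) = 1

1


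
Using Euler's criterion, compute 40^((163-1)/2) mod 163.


p = 163 is prime and the exponent is (p-1)/2 = 81, so by Euler's criterion 40^81 = (40/163) = +1 or -1 mod 163.
Compute by square-and-multiply:
  81 = 64 + 16 + 1 (binary 1010001)
  Repeated squaring mod 163: 40^1 = 40, 40^2 = 133, 40^4 = 85, 40^8 = 53, 40^16 = 38, 40^32 = 140, 40^64 = 40
  40^81 = 40^64 * 40^16 * 40^1 = 40 * 38 * 40 mod 163
    40 * 38 = 1520 = 53 mod 163
    53 * 40 = 2120 = 1 mod 163
  40^81 = 1 mod 163
Result 1: 40 is a quadratic residue mod 163.
40^81 mod 163 = 1

1


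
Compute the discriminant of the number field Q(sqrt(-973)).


For K = Q(sqrt(d)) with d squarefree: disc(K) = d if d = 1 mod 4, and disc(K) = 4d if d = 2 or 3 mod 4.
Here d = -973, and d mod 4 = 3.
d = 3 mod 4, not 1 (O_K = Z[sqrt(d)]), so disc(K) = 4d = 4 * (-973) = -3892

-3892


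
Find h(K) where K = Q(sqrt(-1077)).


K = Q(sqrt(-1077)). d mod 4 = 3, so D = disc(K) = 4d = -4308
h(K) equals the number of primitive reduced positive-definite forms (a, b, c) = a*x^2 + b*x*y + c*y^2 with b^2 - 4ac = D,
where reduced means |b| <= a <= c, with b >= 0 whenever |b| = a or a = c, and primitive means gcd(a, b, c) = 1.
Reduced forces 3a^2 <= |D| = 4308, so 1 <= a <= 37; b must have the parity of D, and c = (b^2 - D)/(4a) must be an integer >= a.
Enumerate a = 1..37, b in [-a, a]:
  a=1: (1, 0, 1077)  [1]
  a=2: (2, 2, 539)  [1]
  a=3: (3, 0, 359)  [1]
  a=4..5: none
  a=6: (6, 6, 181)  [1]
  a=7: (7, -2, 154), (7, 2, 154)  [2]
  a=8..10: none
  a=11: (11, -2, 98), (11, 2, 98)  [2]
  a=12..13: none
  a=14: (14, -2, 77), (14, 2, 77)  [2]
  a=15..18: none
  a=19: (19, -10, 58), (19, 10, 58)  [2]
  a=20: none
  a=21: (21, -12, 53), (21, 12, 53)  [2]
  a=22: (22, -2, 49), (22, 2, 49)  [2]
  a=23: (23, -4, 47), (23, 4, 47)  [2]
  a=24..28: none
  a=29: (29, -10, 38), (29, 10, 38)  [2]
  a=30: none
  a=31: (31, -30, 42), (31, 30, 42)  [2]
  a=32: none
  a=33: (33, -24, 37), (33, 24, 37)  [2]
  a=34..37: none
Total reduced forms: 1 + 1 + 1 + 1 + 2 + 2 + 2 + 2 + 2 + 2 + 2 + 2 + 2 + 2 = 24
h = 24

24


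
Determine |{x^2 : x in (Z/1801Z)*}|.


For prime p, the number of non-zero quadratic residues is (p-1)/2.
= (1801-1)/2
= 900

900


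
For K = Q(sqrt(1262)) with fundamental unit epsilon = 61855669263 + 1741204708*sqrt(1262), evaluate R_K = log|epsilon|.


epsilon = 61855669263 + 1741204708*sqrt(1262)
= 1.2371e+11
R = ln(1.2371e+11)
= 25.5412

25.5412


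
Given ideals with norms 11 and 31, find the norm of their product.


N(IJ) = N(I) * N(J)
= 11 * 31
= 341

341


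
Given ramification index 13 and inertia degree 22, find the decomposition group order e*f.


|D_P| = e * f
= 13 * 22
= 286

286


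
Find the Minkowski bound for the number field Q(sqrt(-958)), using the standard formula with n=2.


d = -958, d mod 4 = 2, so disc(K) = 4d = -3832; |disc(K)| = 3832
Imaginary quadratic field, so n = 2, s = r2 = 1, r1 = 0
M = (n!/n^n) * (4/pi)^s * sqrt(|disc(K)|) = (2!/2^2) * (4/pi)^1 * sqrt(3832)
= 0.5 * 1.273240 * 61.903150
= 39.4088

39.4088


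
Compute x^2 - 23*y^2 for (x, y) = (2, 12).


x^2 - d*y^2
= 2^2 - 23*12^2
= 4 - 3312
= -3308

-3308


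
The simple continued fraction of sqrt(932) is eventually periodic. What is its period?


Run the CF algorithm for sqrt(932).
a_0 = floor(sqrt(932)) = 30; set m_0=0, q_0=1.
Recurrence: m' = q*a - m,  q' = (d - m'^2)/q,  a' = floor((a_0 + m')/q').
  step 1: m=30, q=32, a=1
  step 2: m=2, q=29, a=1
  step 3: m=27, q=7, a=8
  step 4: m=29, q=13, a=4
  step 5: m=23, q=31, a=1
  step 6: m=8, q=28, a=1
  step 7: m=20, q=19, a=2
  step 8: m=18, q=32, a=1
  step 9: m=14, q=23, a=1
  step 10: m=9, q=37, a=1
  step 11: m=28, q=4, a=14
  step 12: m=28, q=37, a=1
  step 13: m=9, q=23, a=1
  step 14: m=14, q=32, a=1
  step 15: m=18, q=19, a=2
  step 16: m=20, q=28, a=1
  step 17: m=8, q=31, a=1
  step 18: m=23, q=13, a=4
  step 19: m=29, q=7, a=8
  step 20: m=27, q=29, a=1
  step 21: m=2, q=32, a=1
  step 22: m=30, q=1, a=60
a_22 = 2*a_0 = 60, so the period closes here.
sqrt(932) = [30; 1, 1, 8, 4, 1, 1, 2, 1, 1, 1, 14, 1, 1, 1, 2, 1, 1, 4, 8, 1, 1, 60]
Period length = 22

22


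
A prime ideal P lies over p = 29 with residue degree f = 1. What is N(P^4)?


N(P^a) = p^(a*f)
= 29^(4*1)
= 29^4
= 707281

707281


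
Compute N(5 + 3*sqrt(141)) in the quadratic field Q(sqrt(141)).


N(a + b*sqrt(d)) = a^2 - d*b^2
= (5)^2 - (141)*(3)^2
= 25 - 1269
= -1244

-1244


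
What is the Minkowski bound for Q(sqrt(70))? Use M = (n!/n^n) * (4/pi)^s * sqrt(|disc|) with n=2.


d = 70, d mod 4 = 2, so disc(K) = 4d = 280; |disc(K)| = 280
Real quadratic field, so n = 2, s = r2 = 0, r1 = 2
M = (n!/n^n) * (4/pi)^s * sqrt(|disc(K)|) = (2!/2^2) * (4/pi)^0 * sqrt(280)
= 0.5 * 1.000000 * 16.733201
= 8.3666

8.3666


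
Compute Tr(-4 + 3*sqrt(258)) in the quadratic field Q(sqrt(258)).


Tr(a + b*sqrt(d)) = (a + b*sqrt(d)) + (a - b*sqrt(d)) = 2a
= 2 * (-4)
= -8

-8


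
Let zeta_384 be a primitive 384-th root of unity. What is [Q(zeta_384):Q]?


The degree equals Euler's totient phi(384).
384 = 2^7 * 3
phi(384) = 128

128


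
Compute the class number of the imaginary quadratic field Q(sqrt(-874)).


K = Q(sqrt(-874)). d mod 4 = 2, so D = disc(K) = 4d = -3496
h(K) equals the number of primitive reduced positive-definite forms (a, b, c) = a*x^2 + b*x*y + c*y^2 with b^2 - 4ac = D,
where reduced means |b| <= a <= c, with b >= 0 whenever |b| = a or a = c, and primitive means gcd(a, b, c) = 1.
Reduced forces 3a^2 <= |D| = 3496, so 1 <= a <= 34; b must have the parity of D, and c = (b^2 - D)/(4a) must be an integer >= a.
Enumerate a = 1..34, b in [-a, a]:
  a=1: (1, 0, 874)  [1]
  a=2: (2, 0, 437)  [1]
  a=3..4: none
  a=5: (5, -2, 175), (5, 2, 175)  [2]
  a=6: none
  a=7: (7, -2, 125), (7, 2, 125)  [2]
  a=8..9: none
  a=10: (10, -8, 89), (10, 8, 89)  [2]
  a=11..12: none
  a=13: (13, -12, 70), (13, 12, 70)  [2]
  a=14: (14, -12, 65), (14, 12, 65)  [2]
  a=15..18: none
  a=19: (19, 0, 46)  [1]
  a=20..22: none
  a=23: (23, 0, 38)  [1]
  a=24: none
  a=25: (25, -2, 35), (25, 2, 35)  [2]
  a=26: (26, -12, 35), (26, 12, 35)  [2]
  a=27..28: none
  a=29: (29, -10, 31), (29, 10, 31)  [2]
  a=30..34: none
Total reduced forms: 1 + 1 + 2 + 2 + 2 + 2 + 2 + 1 + 1 + 2 + 2 + 2 = 20
h = 20

20


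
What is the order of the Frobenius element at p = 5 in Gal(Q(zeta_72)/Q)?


The Frobenius at p in Gal(Q(zeta_n)/Q) = (Z/nZ)* is the class of p, so its order is ord_72(5), the smallest k >= 1 with 5^k = 1 mod 72.
n = 72 = 2^3 * 3^2, phi(72) = 24; the order divides phi(n).
Divisors of 24: 1, 2, 3, 4, 6, 8, 12, 24
Repeated squaring mod 72: 5^1 = 5, 5^2 = 25, 5^4 = 49, 5^8 = 25, 5^16 = 49
Test divisors in increasing order:
  k=1: 5^1 = 5 mod 72
  k=2: 5^2 = 25 mod 72
  k=3: 5^3 = 25 * 5 = 53 mod 72
  k=4: 5^4 = 49 mod 72
  k=6: 5^6 = 49 * 25 = 1 mod 72  <- first divisor giving 1
Order = 6

6


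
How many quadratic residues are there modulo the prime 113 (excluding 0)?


For prime p, the number of non-zero quadratic residues is (p-1)/2.
= (113-1)/2
= 56

56


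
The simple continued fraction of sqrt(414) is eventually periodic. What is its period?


Run the CF algorithm for sqrt(414).
a_0 = floor(sqrt(414)) = 20; set m_0=0, q_0=1.
Recurrence: m' = q*a - m,  q' = (d - m'^2)/q,  a' = floor((a_0 + m')/q').
  step 1: m=20, q=14, a=2
  step 2: m=8, q=25, a=1
  step 3: m=17, q=5, a=7
  step 4: m=18, q=18, a=2
  step 5: m=18, q=5, a=7
  step 6: m=17, q=25, a=1
  step 7: m=8, q=14, a=2
  step 8: m=20, q=1, a=40
a_8 = 2*a_0 = 40, so the period closes here.
sqrt(414) = [20; 2, 1, 7, 2, 7, 1, 2, 40]
Period length = 8

8


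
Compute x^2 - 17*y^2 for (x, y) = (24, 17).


x^2 - d*y^2
= 24^2 - 17*17^2
= 576 - 4913
= -4337

-4337


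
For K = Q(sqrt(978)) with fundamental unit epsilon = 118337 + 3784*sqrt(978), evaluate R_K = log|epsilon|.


epsilon = 118337 + 3784*sqrt(978)
= 236674.0000
R = ln(236674.0000)
= 12.3744

12.3744


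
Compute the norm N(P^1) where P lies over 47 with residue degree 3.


N(P^a) = p^(a*f)
= 47^(1*3)
= 47^3
= 103823

103823


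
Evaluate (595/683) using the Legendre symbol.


p = 683 is prime, so compute (595/683) with the reciprocity algorithm (Jacobi-symbol steps: pull out 2s via (2/n), flip via reciprocity, reduce):
  reciprocity: (595/683) -> -(683/595)
  reduce: (88/595)
  pull out 2: (2/595) = -1  (since 595 mod 8 = 3)
  pull out 2: (2/595) = -1  (since 595 mod 8 = 3)
  pull out 2: (2/595) = -1  (since 595 mod 8 = 3)
  reciprocity: (11/595) -> -(595/11)
  reduce: (1/11)
  (1/11) = 1
Product of signs = -1
(595/683) = -1

-1


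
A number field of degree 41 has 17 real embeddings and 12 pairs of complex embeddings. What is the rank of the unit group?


By Dirichlet's unit theorem:
rank = r1 + r2 - 1
= 17 + 12 - 1
= 28

28


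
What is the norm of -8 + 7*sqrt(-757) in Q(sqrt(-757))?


N(a + b*sqrt(d)) = a^2 - d*b^2
= (-8)^2 - (-757)*(7)^2
= 64 + 37093
= 37157

37157


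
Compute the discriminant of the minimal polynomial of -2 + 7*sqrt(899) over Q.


The element -2 + 7*sqrt(899) has minimal polynomial:
x^2 + 4*x - 44047
Discriminant = (4)^2 - 4*(-44047)
= 16 + 176188
= 176204

176204


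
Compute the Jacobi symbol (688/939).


Compute (688/939) via quadratic reciprocity:
  pull out 2: (2/939) = -1  (since 939 mod 8 = 3)
  pull out 2: (2/939) = -1  (since 939 mod 8 = 3)
  pull out 2: (2/939) = -1  (since 939 mod 8 = 3)
  pull out 2: (2/939) = -1  (since 939 mod 8 = 3)
  reciprocity: (43/939) -> -(939/43)
  reduce: (36/43)
  pull out 2: (2/43) = -1  (since 43 mod 8 = 3)
  pull out 2: (2/43) = -1  (since 43 mod 8 = 3)
  reciprocity: (9/43) -> +(43/9)
  reduce: (7/9)
  reciprocity: (7/9) -> +(9/7)
  reduce: (2/7)
  pull out 2: (2/7) = +1  (since 7 mod 8 = 7)
  (1/7) = 1
Product of signs = -1

-1


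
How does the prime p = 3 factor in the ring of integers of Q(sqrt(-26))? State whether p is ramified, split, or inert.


K = Q(sqrt(-26)). Since d mod 4 = 2, disc(K) = -104.
Check p | disc: -104 mod 3 = 1.
p does not divide disc. Compute Legendre symbol (d/p):
1^((3-1)/2) mod 3 = 1
(d/p) = 1, so p splits: (p) = P*P' with e=1, f=1, g=2.
Therefore p is split.

split


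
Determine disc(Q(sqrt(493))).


For K = Q(sqrt(d)) with d squarefree: disc(K) = d if d = 1 mod 4, and disc(K) = 4d if d = 2 or 3 mod 4.
Here d = 493, and d mod 4 = 1.
d = 1 mod 4 (O_K = Z[(1+sqrt(d))/2]), so disc(K) = d = 493

493


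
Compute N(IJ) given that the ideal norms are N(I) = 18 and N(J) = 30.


N(IJ) = N(I) * N(J)
= 18 * 30
= 540

540


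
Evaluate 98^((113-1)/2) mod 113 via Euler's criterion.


p = 113 is prime and the exponent is (p-1)/2 = 56, so by Euler's criterion 98^56 = (98/113) = +1 or -1 mod 113.
Compute by square-and-multiply:
  56 = 32 + 16 + 8 (binary 111000)
  Repeated squaring mod 113: 98^1 = 98, 98^2 = 112, 98^4 = 1, 98^8 = 1, 98^16 = 1, 98^32 = 1
  98^56 = 98^32 * 98^16 * 98^8 = 1 * 1 * 1 mod 113
    1 * 1 = 1 = 1 mod 113
    1 * 1 = 1 = 1 mod 113
  98^56 = 1 mod 113
Result 1: 98 is a quadratic residue mod 113.
98^56 mod 113 = 1

1


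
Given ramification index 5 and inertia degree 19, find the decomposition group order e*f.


|D_P| = e * f
= 5 * 19
= 95

95


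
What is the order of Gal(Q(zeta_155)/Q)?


|Gal(Q(zeta_155)/Q)| = phi(155)
= 120

120


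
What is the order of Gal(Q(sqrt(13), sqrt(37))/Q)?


The 2 square roots of distinct primes are multiplicatively independent over Q,
so [K:Q] = 2^2 and Gal(K/Q) is isomorphic to (Z/2Z)^2.
|Gal| = 2^2 = 4

4


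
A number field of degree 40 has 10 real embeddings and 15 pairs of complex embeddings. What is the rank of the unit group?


By Dirichlet's unit theorem:
rank = r1 + r2 - 1
= 10 + 15 - 1
= 24

24


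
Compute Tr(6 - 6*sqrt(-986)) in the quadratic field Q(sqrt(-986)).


Tr(a + b*sqrt(d)) = (a + b*sqrt(d)) + (a - b*sqrt(d)) = 2a
= 2 * (6)
= 12

12


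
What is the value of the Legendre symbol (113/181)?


p = 181 is prime, so compute (113/181) with the reciprocity algorithm (Jacobi-symbol steps: pull out 2s via (2/n), flip via reciprocity, reduce):
  reciprocity: (113/181) -> +(181/113)
  reduce: (68/113)
  pull out 2: (2/113) = +1  (since 113 mod 8 = 1)
  pull out 2: (2/113) = +1  (since 113 mod 8 = 1)
  reciprocity: (17/113) -> +(113/17)
  reduce: (11/17)
  reciprocity: (11/17) -> +(17/11)
  reduce: (6/11)
  pull out 2: (2/11) = -1  (since 11 mod 8 = 3)
  reciprocity: (3/11) -> -(11/3)
  reduce: (2/3)
  pull out 2: (2/3) = -1  (since 3 mod 8 = 3)
  (1/3) = 1
Product of signs = -1
(113/181) = -1

-1


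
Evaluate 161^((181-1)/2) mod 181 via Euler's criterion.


p = 181 is prime and the exponent is (p-1)/2 = 90, so by Euler's criterion 161^90 = (161/181) = +1 or -1 mod 181.
Compute by square-and-multiply:
  90 = 64 + 16 + 8 + 2 (binary 1011010)
  Repeated squaring mod 181: 161^1 = 161, 161^2 = 38, 161^4 = 177, 161^8 = 16, 161^16 = 75, 161^32 = 14, 161^64 = 15
  161^90 = 161^64 * 161^16 * 161^8 * 161^2 = 15 * 75 * 16 * 38 mod 181
    15 * 75 = 1125 = 39 mod 181
    39 * 16 = 624 = 81 mod 181
    81 * 38 = 3078 = 1 mod 181
  161^90 = 1 mod 181
Result 1: 161 is a quadratic residue mod 181.
161^90 mod 181 = 1

1


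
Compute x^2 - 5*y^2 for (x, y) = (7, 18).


x^2 - d*y^2
= 7^2 - 5*18^2
= 49 - 1620
= -1571

-1571


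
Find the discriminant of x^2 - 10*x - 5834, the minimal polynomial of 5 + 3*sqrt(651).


The element 5 + 3*sqrt(651) has minimal polynomial:
x^2 - 10*x - 5834
Discriminant = (-10)^2 - 4*(-5834)
= 100 + 23336
= 23436

23436


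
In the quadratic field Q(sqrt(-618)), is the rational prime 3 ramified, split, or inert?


K = Q(sqrt(-618)). Since d mod 4 = 2, disc(K) = -2472.
Check p | disc: -2472 mod 3 = 0.
p divides disc, so p ramifies: (p) = P^2 with e=2, f=1, g=1.
Therefore p is ramified.

ramified


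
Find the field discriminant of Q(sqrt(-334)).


For K = Q(sqrt(d)) with d squarefree: disc(K) = d if d = 1 mod 4, and disc(K) = 4d if d = 2 or 3 mod 4.
Here d = -334, and d mod 4 = 2.
d = 2 mod 4, not 1 (O_K = Z[sqrt(d)]), so disc(K) = 4d = 4 * (-334) = -1336

-1336


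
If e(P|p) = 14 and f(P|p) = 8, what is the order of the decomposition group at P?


|D_P| = e * f
= 14 * 8
= 112

112


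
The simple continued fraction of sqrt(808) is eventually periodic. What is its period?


Run the CF algorithm for sqrt(808).
a_0 = floor(sqrt(808)) = 28; set m_0=0, q_0=1.
Recurrence: m' = q*a - m,  q' = (d - m'^2)/q,  a' = floor((a_0 + m')/q').
  step 1: m=28, q=24, a=2
  step 2: m=20, q=17, a=2
  step 3: m=14, q=36, a=1
  step 4: m=22, q=9, a=5
  step 5: m=23, q=31, a=1
  step 6: m=8, q=24, a=1
  step 7: m=16, q=23, a=1
  step 8: m=7, q=33, a=1
  step 9: m=26, q=4, a=13
  step 10: m=26, q=33, a=1
  step 11: m=7, q=23, a=1
  step 12: m=16, q=24, a=1
  step 13: m=8, q=31, a=1
  step 14: m=23, q=9, a=5
  step 15: m=22, q=36, a=1
  step 16: m=14, q=17, a=2
  step 17: m=20, q=24, a=2
  step 18: m=28, q=1, a=56
a_18 = 2*a_0 = 56, so the period closes here.
sqrt(808) = [28; 2, 2, 1, 5, 1, 1, 1, 1, 13, 1, 1, 1, 1, 5, 1, 2, 2, 56]
Period length = 18

18


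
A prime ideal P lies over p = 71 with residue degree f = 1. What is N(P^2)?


N(P^a) = p^(a*f)
= 71^(2*1)
= 71^2
= 5041

5041


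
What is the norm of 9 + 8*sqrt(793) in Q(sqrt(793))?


N(a + b*sqrt(d)) = a^2 - d*b^2
= (9)^2 - (793)*(8)^2
= 81 - 50752
= -50671

-50671


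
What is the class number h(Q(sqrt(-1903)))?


K = Q(sqrt(-1903)). d mod 4 = 1, so D = disc(K) = d = -1903
h(K) equals the number of primitive reduced positive-definite forms (a, b, c) = a*x^2 + b*x*y + c*y^2 with b^2 - 4ac = D,
where reduced means |b| <= a <= c, with b >= 0 whenever |b| = a or a = c, and primitive means gcd(a, b, c) = 1.
Reduced forces 3a^2 <= |D| = 1903, so 1 <= a <= 25; b must have the parity of D, and c = (b^2 - D)/(4a) must be an integer >= a.
Enumerate a = 1..25, b in [-a, a]:
  a=1: (1, 1, 476)  [1]
  a=2: (2, -1, 238), (2, 1, 238)  [2]
  a=3: none
  a=4: (4, -1, 119), (4, 1, 119)  [2]
  a=5..6: none
  a=7: (7, -1, 68), (7, 1, 68)  [2]
  a=8: (8, -7, 61), (8, 7, 61)  [2]
  a=9..10: none
  a=11: (11, 11, 46)  [1]
  a=12..13: none
  a=14: (14, -13, 37), (14, -1, 34), (14, 1, 34), (14, 13, 37)  [4]
  a=15: none
  a=16: (16, -9, 31), (16, 9, 31)  [2]
  a=17: (17, -1, 28), (17, 1, 28)  [2]
  a=18: none
  a=19: (19, -15, 28), (19, 15, 28)  [2]
  a=20..21: none
  a=22: (22, -11, 23), (22, 11, 23)  [2]
  a=23..25: none
Total reduced forms: 1 + 2 + 2 + 2 + 2 + 1 + 4 + 2 + 2 + 2 + 2 = 22
h = 22

22


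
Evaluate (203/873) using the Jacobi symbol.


Compute (203/873) via quadratic reciprocity:
  reciprocity: (203/873) -> +(873/203)
  reduce: (61/203)
  reciprocity: (61/203) -> +(203/61)
  reduce: (20/61)
  pull out 2: (2/61) = -1  (since 61 mod 8 = 5)
  pull out 2: (2/61) = -1  (since 61 mod 8 = 5)
  reciprocity: (5/61) -> +(61/5)
  reduce: (1/5)
  (1/5) = 1
Product of signs = 1

1


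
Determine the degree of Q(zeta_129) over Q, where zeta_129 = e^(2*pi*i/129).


The degree equals Euler's totient phi(129).
129 = 3 * 43
phi(129) = 84

84


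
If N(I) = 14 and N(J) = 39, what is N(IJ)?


N(IJ) = N(I) * N(J)
= 14 * 39
= 546

546


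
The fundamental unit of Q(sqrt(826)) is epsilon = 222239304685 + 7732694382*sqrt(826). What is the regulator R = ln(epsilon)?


epsilon = 222239304685 + 7732694382*sqrt(826)
= 4.4448e+11
R = ln(4.4448e+11)
= 26.8202

26.8202


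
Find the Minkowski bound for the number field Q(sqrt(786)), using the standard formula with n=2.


d = 786, d mod 4 = 2, so disc(K) = 4d = 3144; |disc(K)| = 3144
Real quadratic field, so n = 2, s = r2 = 0, r1 = 2
M = (n!/n^n) * (4/pi)^s * sqrt(|disc(K)|) = (2!/2^2) * (4/pi)^0 * sqrt(3144)
= 0.5 * 1.000000 * 56.071383
= 28.0357

28.0357


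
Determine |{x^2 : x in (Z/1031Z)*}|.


For prime p, the number of non-zero quadratic residues is (p-1)/2.
= (1031-1)/2
= 515

515


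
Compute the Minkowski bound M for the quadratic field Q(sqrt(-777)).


d = -777, d mod 4 = 3, so disc(K) = 4d = -3108; |disc(K)| = 3108
Imaginary quadratic field, so n = 2, s = r2 = 1, r1 = 0
M = (n!/n^n) * (4/pi)^s * sqrt(|disc(K)|) = (2!/2^2) * (4/pi)^1 * sqrt(3108)
= 0.5 * 1.273240 * 55.749439
= 35.4912

35.4912


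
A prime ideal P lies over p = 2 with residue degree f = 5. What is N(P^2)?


N(P^a) = p^(a*f)
= 2^(2*5)
= 2^10
= 1024

1024


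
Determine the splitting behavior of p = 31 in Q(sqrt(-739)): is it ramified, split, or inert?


K = Q(sqrt(-739)). Since d mod 4 = 1, disc(K) = -739.
Check p | disc: -739 mod 31 = 5.
p does not divide disc. Compute Legendre symbol (d/p):
5^((31-1)/2) mod 31 = 1
(d/p) = 1, so p splits: (p) = P*P' with e=1, f=1, g=2.
Therefore p is split.

split


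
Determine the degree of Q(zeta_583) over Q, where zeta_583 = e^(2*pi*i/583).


The degree equals Euler's totient phi(583).
583 = 11 * 53
phi(583) = 520

520


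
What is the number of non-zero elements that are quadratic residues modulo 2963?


For prime p, the number of non-zero quadratic residues is (p-1)/2.
= (2963-1)/2
= 1481

1481


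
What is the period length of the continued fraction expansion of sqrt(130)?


Run the CF algorithm for sqrt(130).
a_0 = floor(sqrt(130)) = 11; set m_0=0, q_0=1.
Recurrence: m' = q*a - m,  q' = (d - m'^2)/q,  a' = floor((a_0 + m')/q').
  step 1: m=11, q=9, a=2
  step 2: m=7, q=9, a=2
  step 3: m=11, q=1, a=22
a_3 = 2*a_0 = 22, so the period closes here.
sqrt(130) = [11; 2, 2, 22]
Period length = 3

3


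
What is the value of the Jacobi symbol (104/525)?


Compute (104/525) via quadratic reciprocity:
  pull out 2: (2/525) = -1  (since 525 mod 8 = 5)
  pull out 2: (2/525) = -1  (since 525 mod 8 = 5)
  pull out 2: (2/525) = -1  (since 525 mod 8 = 5)
  reciprocity: (13/525) -> +(525/13)
  reduce: (5/13)
  reciprocity: (5/13) -> +(13/5)
  reduce: (3/5)
  reciprocity: (3/5) -> +(5/3)
  reduce: (2/3)
  pull out 2: (2/3) = -1  (since 3 mod 8 = 3)
  (1/3) = 1
Product of signs = 1

1


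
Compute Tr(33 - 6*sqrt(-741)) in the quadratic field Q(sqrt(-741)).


Tr(a + b*sqrt(d)) = (a + b*sqrt(d)) + (a - b*sqrt(d)) = 2a
= 2 * (33)
= 66

66


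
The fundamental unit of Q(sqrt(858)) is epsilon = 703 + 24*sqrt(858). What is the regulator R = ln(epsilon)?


epsilon = 703 + 24*sqrt(858)
= 1405.9993
R = ln(1405.9993)
= 7.2485

7.2485


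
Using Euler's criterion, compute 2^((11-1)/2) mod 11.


p = 11 is prime and the exponent is (p-1)/2 = 5, so by Euler's criterion 2^5 = (2/11) = +1 or -1 mod 11.
Compute by square-and-multiply:
  5 = 4 + 1 (binary 101)
  Repeated squaring mod 11: 2^1 = 2, 2^2 = 4, 2^4 = 5
  2^5 = 2^4 * 2^1 = 5 * 2 mod 11
    5 * 2 = 10 = 10 mod 11
  2^5 = 10 mod 11
Result 10 = p - 1 = -1 mod 11: 2 is a quadratic non-residue mod 11. As a residue in [0, p-1] the value is 10.
2^5 mod 11 = 10

10


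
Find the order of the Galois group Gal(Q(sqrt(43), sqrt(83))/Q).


The 2 square roots of distinct primes are multiplicatively independent over Q,
so [K:Q] = 2^2 and Gal(K/Q) is isomorphic to (Z/2Z)^2.
|Gal| = 2^2 = 4

4


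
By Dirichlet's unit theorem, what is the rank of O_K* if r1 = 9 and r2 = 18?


By Dirichlet's unit theorem:
rank = r1 + r2 - 1
= 9 + 18 - 1
= 26

26


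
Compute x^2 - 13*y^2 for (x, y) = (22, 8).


x^2 - d*y^2
= 22^2 - 13*8^2
= 484 - 832
= -348

-348


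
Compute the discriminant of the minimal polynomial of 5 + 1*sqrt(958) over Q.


The element 5 + 1*sqrt(958) has minimal polynomial:
x^2 - 10*x - 933
Discriminant = (-10)^2 - 4*(-933)
= 100 + 3732
= 3832

3832


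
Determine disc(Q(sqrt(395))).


For K = Q(sqrt(d)) with d squarefree: disc(K) = d if d = 1 mod 4, and disc(K) = 4d if d = 2 or 3 mod 4.
Here d = 395, and d mod 4 = 3.
d = 3 mod 4, not 1 (O_K = Z[sqrt(d)]), so disc(K) = 4d = 4 * (395) = 1580

1580


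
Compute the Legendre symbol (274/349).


p = 349 is prime, so compute (274/349) with the reciprocity algorithm (Jacobi-symbol steps: pull out 2s via (2/n), flip via reciprocity, reduce):
  pull out 2: (2/349) = -1  (since 349 mod 8 = 5)
  reciprocity: (137/349) -> +(349/137)
  reduce: (75/137)
  reciprocity: (75/137) -> +(137/75)
  reduce: (62/75)
  pull out 2: (2/75) = -1  (since 75 mod 8 = 3)
  reciprocity: (31/75) -> -(75/31)
  reduce: (13/31)
  reciprocity: (13/31) -> +(31/13)
  reduce: (5/13)
  reciprocity: (5/13) -> +(13/5)
  reduce: (3/5)
  reciprocity: (3/5) -> +(5/3)
  reduce: (2/3)
  pull out 2: (2/3) = -1  (since 3 mod 8 = 3)
  (1/3) = 1
Product of signs = 1
(274/349) = 1

1


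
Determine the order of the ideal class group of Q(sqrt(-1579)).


K = Q(sqrt(-1579)). d mod 4 = 1, so D = disc(K) = d = -1579
h(K) equals the number of primitive reduced positive-definite forms (a, b, c) = a*x^2 + b*x*y + c*y^2 with b^2 - 4ac = D,
where reduced means |b| <= a <= c, with b >= 0 whenever |b| = a or a = c, and primitive means gcd(a, b, c) = 1.
Reduced forces 3a^2 <= |D| = 1579, so 1 <= a <= 22; b must have the parity of D, and c = (b^2 - D)/(4a) must be an integer >= a.
Enumerate a = 1..22, b in [-a, a]:
  a=1: (1, 1, 395)  [1]
  a=2..4: none
  a=5: (5, -1, 79), (5, 1, 79)  [2]
  a=6..10: none
  a=11: (11, -7, 37), (11, 7, 37)  [2]
  a=12..16: none
  a=17: (17, -11, 25), (17, 11, 25)  [2]
  a=18: none
  a=19: (19, -13, 23), (19, 13, 23)  [2]
  a=20..22: none
Total reduced forms: 1 + 2 + 2 + 2 + 2 = 9
h = 9

9


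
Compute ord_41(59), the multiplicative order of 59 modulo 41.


We want ord_41(59), the smallest k >= 1 with 59^k = 1 mod 41.
n = 41 = 41, phi(41) = 40; the order divides phi(n).
Divisors of 40: 1, 2, 4, 5, 8, 10, 20, 40
Repeated squaring mod 41: 59^1 = 18, 59^2 = 37, 59^4 = 16, 59^8 = 10, 59^16 = 18, 59^32 = 37
Test divisors in increasing order:
  k=1: 59^1 = 18 mod 41
  k=2: 59^2 = 37 mod 41
  k=4: 59^4 = 16 mod 41
  k=5: 59^5 = 16 * 18 = 1 mod 41  <- first divisor giving 1
Order = 5

5


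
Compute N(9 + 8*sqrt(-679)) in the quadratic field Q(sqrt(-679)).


N(a + b*sqrt(d)) = a^2 - d*b^2
= (9)^2 - (-679)*(8)^2
= 81 + 43456
= 43537

43537


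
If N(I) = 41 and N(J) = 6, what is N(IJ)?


N(IJ) = N(I) * N(J)
= 41 * 6
= 246

246


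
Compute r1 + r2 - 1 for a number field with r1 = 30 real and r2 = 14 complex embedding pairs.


By Dirichlet's unit theorem:
rank = r1 + r2 - 1
= 30 + 14 - 1
= 43

43


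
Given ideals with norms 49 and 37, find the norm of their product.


N(IJ) = N(I) * N(J)
= 49 * 37
= 1813

1813


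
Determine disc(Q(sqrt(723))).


For K = Q(sqrt(d)) with d squarefree: disc(K) = d if d = 1 mod 4, and disc(K) = 4d if d = 2 or 3 mod 4.
Here d = 723, and d mod 4 = 3.
d = 3 mod 4, not 1 (O_K = Z[sqrt(d)]), so disc(K) = 4d = 4 * (723) = 2892

2892


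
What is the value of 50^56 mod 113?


p = 113 is prime and the exponent is (p-1)/2 = 56, so by Euler's criterion 50^56 = (50/113) = +1 or -1 mod 113.
Compute by square-and-multiply:
  56 = 32 + 16 + 8 (binary 111000)
  Repeated squaring mod 113: 50^1 = 50, 50^2 = 14, 50^4 = 83, 50^8 = 109, 50^16 = 16, 50^32 = 30
  50^56 = 50^32 * 50^16 * 50^8 = 30 * 16 * 109 mod 113
    30 * 16 = 480 = 28 mod 113
    28 * 109 = 3052 = 1 mod 113
  50^56 = 1 mod 113
Result 1: 50 is a quadratic residue mod 113.
50^56 mod 113 = 1

1


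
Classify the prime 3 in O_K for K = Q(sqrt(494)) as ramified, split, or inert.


K = Q(sqrt(494)). Since d mod 4 = 2, disc(K) = 1976.
Check p | disc: 1976 mod 3 = 2.
p does not divide disc. Compute Legendre symbol (d/p):
2^((3-1)/2) mod 3 = -1
(d/p) = -1, so p is inert: (p) stays prime with e=1, f=2, g=1.
Therefore p is inert.

inert


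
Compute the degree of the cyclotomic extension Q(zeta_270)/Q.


The degree equals Euler's totient phi(270).
270 = 2 * 3^3 * 5
phi(270) = 72

72


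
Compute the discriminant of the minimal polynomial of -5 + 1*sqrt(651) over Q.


The element -5 + 1*sqrt(651) has minimal polynomial:
x^2 + 10*x - 626
Discriminant = (10)^2 - 4*(-626)
= 100 + 2504
= 2604

2604


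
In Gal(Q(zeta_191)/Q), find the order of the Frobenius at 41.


The Frobenius at p in Gal(Q(zeta_n)/Q) = (Z/nZ)* is the class of p, so its order is ord_191(41), the smallest k >= 1 with 41^k = 1 mod 191.
n = 191 = 191, phi(191) = 190; the order divides phi(n).
Divisors of 190: 1, 2, 5, 10, 19, 38, 95, 190
Repeated squaring mod 191: 41^1 = 41, 41^2 = 153, 41^4 = 107, 41^8 = 180, 41^16 = 121, 41^32 = 125, 41^64 = 154, 41^128 = 32
Test divisors in increasing order:
  k=1: 41^1 = 41 mod 191
  k=2: 41^2 = 153 mod 191
  k=5: 41^5 = 107 * 41 = 185 mod 191
  k=10: 41^10 = 180 * 153 = 36 mod 191
  k=19: 41^19 = 121 * 153 * 41 = 190 mod 191
  k=38: 41^38 = 125 * 107 * 153 = 1 mod 191  <- first divisor giving 1
Order = 38

38


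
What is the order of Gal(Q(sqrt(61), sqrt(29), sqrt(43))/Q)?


The 3 square roots of distinct primes are multiplicatively independent over Q,
so [K:Q] = 2^3 and Gal(K/Q) is isomorphic to (Z/2Z)^3.
|Gal| = 2^3 = 8

8


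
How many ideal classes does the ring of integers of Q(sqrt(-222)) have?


K = Q(sqrt(-222)). d mod 4 = 2, so D = disc(K) = 4d = -888
h(K) equals the number of primitive reduced positive-definite forms (a, b, c) = a*x^2 + b*x*y + c*y^2 with b^2 - 4ac = D,
where reduced means |b| <= a <= c, with b >= 0 whenever |b| = a or a = c, and primitive means gcd(a, b, c) = 1.
Reduced forces 3a^2 <= |D| = 888, so 1 <= a <= 17; b must have the parity of D, and c = (b^2 - D)/(4a) must be an integer >= a.
Enumerate a = 1..17, b in [-a, a]:
  a=1: (1, 0, 222)  [1]
  a=2: (2, 0, 111)  [1]
  a=3: (3, 0, 74)  [1]
  a=4..5: none
  a=6: (6, 0, 37)  [1]
  a=7: (7, -6, 33), (7, 6, 33)  [2]
  a=8..10: none
  a=11: (11, -6, 21), (11, 6, 21)  [2]
  a=12: none
  a=13: (13, -10, 19), (13, 10, 19)  [2]
  a=14: (14, -8, 17), (14, 8, 17)  [2]
  a=15..17: none
Total reduced forms: 1 + 1 + 1 + 1 + 2 + 2 + 2 + 2 = 12
h = 12

12


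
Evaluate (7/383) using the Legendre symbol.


p = 383 is prime, so compute (7/383) with the reciprocity algorithm (Jacobi-symbol steps: pull out 2s via (2/n), flip via reciprocity, reduce):
  reciprocity: (7/383) -> -(383/7)
  reduce: (5/7)
  reciprocity: (5/7) -> +(7/5)
  reduce: (2/5)
  pull out 2: (2/5) = -1  (since 5 mod 8 = 5)
  (1/5) = 1
Product of signs = 1
(7/383) = 1

1


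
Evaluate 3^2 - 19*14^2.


x^2 - d*y^2
= 3^2 - 19*14^2
= 9 - 3724
= -3715

-3715


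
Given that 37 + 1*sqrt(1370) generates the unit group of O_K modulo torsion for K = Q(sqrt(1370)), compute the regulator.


epsilon = 37 + 1*sqrt(1370)
= 74.0135
R = ln(74.0135)
= 4.3042

4.3042


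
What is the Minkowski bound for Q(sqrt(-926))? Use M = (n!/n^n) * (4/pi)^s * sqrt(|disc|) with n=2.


d = -926, d mod 4 = 2, so disc(K) = 4d = -3704; |disc(K)| = 3704
Imaginary quadratic field, so n = 2, s = r2 = 1, r1 = 0
M = (n!/n^n) * (4/pi)^s * sqrt(|disc(K)|) = (2!/2^2) * (4/pi)^1 * sqrt(3704)
= 0.5 * 1.273240 * 60.860496
= 38.7450

38.7450


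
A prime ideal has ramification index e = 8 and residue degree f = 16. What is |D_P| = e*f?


|D_P| = e * f
= 8 * 16
= 128

128


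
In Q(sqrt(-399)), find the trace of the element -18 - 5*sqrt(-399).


Tr(a + b*sqrt(d)) = (a + b*sqrt(d)) + (a - b*sqrt(d)) = 2a
= 2 * (-18)
= -36

-36


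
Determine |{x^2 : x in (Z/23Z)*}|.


For prime p, the number of non-zero quadratic residues is (p-1)/2.
= (23-1)/2
= 11

11


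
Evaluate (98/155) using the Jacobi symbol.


Compute (98/155) via quadratic reciprocity:
  pull out 2: (2/155) = -1  (since 155 mod 8 = 3)
  reciprocity: (49/155) -> +(155/49)
  reduce: (8/49)
  pull out 2: (2/49) = +1  (since 49 mod 8 = 1)
  pull out 2: (2/49) = +1  (since 49 mod 8 = 1)
  pull out 2: (2/49) = +1  (since 49 mod 8 = 1)
  (1/49) = 1
Product of signs = -1

-1


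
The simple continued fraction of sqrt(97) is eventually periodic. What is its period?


Run the CF algorithm for sqrt(97).
a_0 = floor(sqrt(97)) = 9; set m_0=0, q_0=1.
Recurrence: m' = q*a - m,  q' = (d - m'^2)/q,  a' = floor((a_0 + m')/q').
  step 1: m=9, q=16, a=1
  step 2: m=7, q=3, a=5
  step 3: m=8, q=11, a=1
  step 4: m=3, q=8, a=1
  step 5: m=5, q=9, a=1
  step 6: m=4, q=9, a=1
  step 7: m=5, q=8, a=1
  step 8: m=3, q=11, a=1
  step 9: m=8, q=3, a=5
  step 10: m=7, q=16, a=1
  step 11: m=9, q=1, a=18
a_11 = 2*a_0 = 18, so the period closes here.
sqrt(97) = [9; 1, 5, 1, 1, 1, 1, 1, 1, 5, 1, 18]
Period length = 11

11


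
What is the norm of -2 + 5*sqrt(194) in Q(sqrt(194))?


N(a + b*sqrt(d)) = a^2 - d*b^2
= (-2)^2 - (194)*(5)^2
= 4 - 4850
= -4846

-4846


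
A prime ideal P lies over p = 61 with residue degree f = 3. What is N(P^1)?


N(P^a) = p^(a*f)
= 61^(1*3)
= 61^3
= 226981

226981


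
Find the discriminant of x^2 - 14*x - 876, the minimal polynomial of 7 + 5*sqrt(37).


The element 7 + 5*sqrt(37) has minimal polynomial:
x^2 - 14*x - 876
Discriminant = (-14)^2 - 4*(-876)
= 196 + 3504
= 3700

3700


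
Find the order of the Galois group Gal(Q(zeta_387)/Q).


|Gal(Q(zeta_387)/Q)| = phi(387)
= 252

252


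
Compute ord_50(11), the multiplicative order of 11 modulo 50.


We want ord_50(11), the smallest k >= 1 with 11^k = 1 mod 50.
n = 50 = 2 * 5^2, phi(50) = 20; the order divides phi(n).
Divisors of 20: 1, 2, 4, 5, 10, 20
Repeated squaring mod 50: 11^1 = 11, 11^2 = 21, 11^4 = 41, 11^8 = 31, 11^16 = 11
Test divisors in increasing order:
  k=1: 11^1 = 11 mod 50
  k=2: 11^2 = 21 mod 50
  k=4: 11^4 = 41 mod 50
  k=5: 11^5 = 41 * 11 = 1 mod 50  <- first divisor giving 1
Order = 5

5


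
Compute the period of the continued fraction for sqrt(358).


Run the CF algorithm for sqrt(358).
a_0 = floor(sqrt(358)) = 18; set m_0=0, q_0=1.
Recurrence: m' = q*a - m,  q' = (d - m'^2)/q,  a' = floor((a_0 + m')/q').
  step 1: m=18, q=34, a=1
  step 2: m=16, q=3, a=11
  step 3: m=17, q=23, a=1
  step 4: m=6, q=14, a=1
  step 5: m=8, q=21, a=1
  step 6: m=13, q=9, a=3
  step 7: m=14, q=18, a=1
  step 8: m=4, q=19, a=1
  step 9: m=15, q=7, a=4
  step 10: m=13, q=27, a=1
  step 11: m=14, q=6, a=5
  step 12: m=16, q=17, a=2
  step 13: m=18, q=2, a=18
  step 14: m=18, q=17, a=2
  step 15: m=16, q=6, a=5
  step 16: m=14, q=27, a=1
  step 17: m=13, q=7, a=4
  step 18: m=15, q=19, a=1
  step 19: m=4, q=18, a=1
  step 20: m=14, q=9, a=3
  step 21: m=13, q=21, a=1
  step 22: m=8, q=14, a=1
  step 23: m=6, q=23, a=1
  step 24: m=17, q=3, a=11
  step 25: m=16, q=34, a=1
  step 26: m=18, q=1, a=36
a_26 = 2*a_0 = 36, so the period closes here.
sqrt(358) = [18; 1, 11, 1, 1, 1, 3, 1, 1, 4, 1, 5, 2, 18, 2, 5, 1, 4, 1, 1, 3, 1, 1, 1, 11, 1, 36]
Period length = 26

26


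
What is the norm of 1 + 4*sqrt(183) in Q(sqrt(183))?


N(a + b*sqrt(d)) = a^2 - d*b^2
= (1)^2 - (183)*(4)^2
= 1 - 2928
= -2927

-2927


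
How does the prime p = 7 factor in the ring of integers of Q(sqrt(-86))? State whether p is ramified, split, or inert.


K = Q(sqrt(-86)). Since d mod 4 = 2, disc(K) = -344.
Check p | disc: -344 mod 7 = 6.
p does not divide disc. Compute Legendre symbol (d/p):
5^((7-1)/2) mod 7 = -1
(d/p) = -1, so p is inert: (p) stays prime with e=1, f=2, g=1.
Therefore p is inert.

inert


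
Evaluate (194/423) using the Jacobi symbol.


Compute (194/423) via quadratic reciprocity:
  pull out 2: (2/423) = +1  (since 423 mod 8 = 7)
  reciprocity: (97/423) -> +(423/97)
  reduce: (35/97)
  reciprocity: (35/97) -> +(97/35)
  reduce: (27/35)
  reciprocity: (27/35) -> -(35/27)
  reduce: (8/27)
  pull out 2: (2/27) = -1  (since 27 mod 8 = 3)
  pull out 2: (2/27) = -1  (since 27 mod 8 = 3)
  pull out 2: (2/27) = -1  (since 27 mod 8 = 3)
  (1/27) = 1
Product of signs = 1

1


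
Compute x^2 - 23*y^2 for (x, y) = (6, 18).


x^2 - d*y^2
= 6^2 - 23*18^2
= 36 - 7452
= -7416

-7416


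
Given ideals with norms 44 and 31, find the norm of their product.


N(IJ) = N(I) * N(J)
= 44 * 31
= 1364

1364


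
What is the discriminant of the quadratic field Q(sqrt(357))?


For K = Q(sqrt(d)) with d squarefree: disc(K) = d if d = 1 mod 4, and disc(K) = 4d if d = 2 or 3 mod 4.
Here d = 357, and d mod 4 = 1.
d = 1 mod 4 (O_K = Z[(1+sqrt(d))/2]), so disc(K) = d = 357

357


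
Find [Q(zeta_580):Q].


The degree equals Euler's totient phi(580).
580 = 2^2 * 5 * 29
phi(580) = 224

224


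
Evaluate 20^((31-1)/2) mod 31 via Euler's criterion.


p = 31 is prime and the exponent is (p-1)/2 = 15, so by Euler's criterion 20^15 = (20/31) = +1 or -1 mod 31.
Compute by square-and-multiply:
  15 = 8 + 4 + 2 + 1 (binary 1111)
  Repeated squaring mod 31: 20^1 = 20, 20^2 = 28, 20^4 = 9, 20^8 = 19
  20^15 = 20^8 * 20^4 * 20^2 * 20^1 = 19 * 9 * 28 * 20 mod 31
    19 * 9 = 171 = 16 mod 31
    16 * 28 = 448 = 14 mod 31
    14 * 20 = 280 = 1 mod 31
  20^15 = 1 mod 31
Result 1: 20 is a quadratic residue mod 31.
20^15 mod 31 = 1

1


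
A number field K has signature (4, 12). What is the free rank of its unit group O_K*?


By Dirichlet's unit theorem:
rank = r1 + r2 - 1
= 4 + 12 - 1
= 15

15


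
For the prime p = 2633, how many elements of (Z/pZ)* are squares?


For prime p, the number of non-zero quadratic residues is (p-1)/2.
= (2633-1)/2
= 1316

1316


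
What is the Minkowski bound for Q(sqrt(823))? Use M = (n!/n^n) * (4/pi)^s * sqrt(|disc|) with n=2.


d = 823, d mod 4 = 3, so disc(K) = 4d = 3292; |disc(K)| = 3292
Real quadratic field, so n = 2, s = r2 = 0, r1 = 2
M = (n!/n^n) * (4/pi)^s * sqrt(|disc(K)|) = (2!/2^2) * (4/pi)^0 * sqrt(3292)
= 0.5 * 1.000000 * 57.375953
= 28.6880

28.6880


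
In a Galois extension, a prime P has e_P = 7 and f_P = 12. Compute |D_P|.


|D_P| = e * f
= 7 * 12
= 84

84


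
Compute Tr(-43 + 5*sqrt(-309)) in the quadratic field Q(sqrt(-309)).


Tr(a + b*sqrt(d)) = (a + b*sqrt(d)) + (a - b*sqrt(d)) = 2a
= 2 * (-43)
= -86

-86


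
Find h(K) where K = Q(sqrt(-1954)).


K = Q(sqrt(-1954)). d mod 4 = 2, so D = disc(K) = 4d = -7816
h(K) equals the number of primitive reduced positive-definite forms (a, b, c) = a*x^2 + b*x*y + c*y^2 with b^2 - 4ac = D,
where reduced means |b| <= a <= c, with b >= 0 whenever |b| = a or a = c, and primitive means gcd(a, b, c) = 1.
Reduced forces 3a^2 <= |D| = 7816, so 1 <= a <= 51; b must have the parity of D, and c = (b^2 - D)/(4a) must be an integer >= a.
Enumerate a = 1..51, b in [-a, a]:
  a=1: (1, 0, 1954)  [1]
  a=2: (2, 0, 977)  [1]
  a=3..4: none
  a=5: (5, -2, 391), (5, 2, 391)  [2]
  a=6..9: none
  a=10: (10, -8, 197), (10, 8, 197)  [2]
  a=11: (11, -4, 178), (11, 4, 178)  [2]
  a=12: none
  a=13: (13, -6, 151), (13, 6, 151)  [2]
  a=14..16: none
  a=17: (17, -2, 115), (17, 2, 115)  [2]
  a=18..21: none
  a=22: (22, -4, 89), (22, 4, 89)  [2]
  a=23: (23, -2, 85), (23, 2, 85)  [2]
  a=24: none
  a=25: (25, -22, 83), (25, 22, 83)  [2]
  a=26: (26, -20, 79), (26, 20, 79)  [2]
  a=27..33: none
  a=34: (34, -32, 65), (34, 32, 65)  [2]
  a=35..36: none
  a=37: (37, -18, 55), (37, 18, 55)  [2]
  a=38..42: none
  a=43: (43, -28, 50), (43, 28, 50)  [2]
  a=44..45: none
  a=46: (46, -44, 53), (46, 44, 53)  [2]
  a=47..51: none
Total reduced forms: 1 + 1 + 2 + 2 + 2 + 2 + 2 + 2 + 2 + 2 + 2 + 2 + 2 + 2 + 2 = 28
h = 28

28


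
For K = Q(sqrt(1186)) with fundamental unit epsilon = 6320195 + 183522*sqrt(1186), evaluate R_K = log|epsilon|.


epsilon = 6320195 + 183522*sqrt(1186)
= 1.2640e+07
R = ln(1.2640e+07)
= 16.3524

16.3524


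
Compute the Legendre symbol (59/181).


p = 181 is prime, so compute (59/181) with the reciprocity algorithm (Jacobi-symbol steps: pull out 2s via (2/n), flip via reciprocity, reduce):
  reciprocity: (59/181) -> +(181/59)
  reduce: (4/59)
  pull out 2: (2/59) = -1  (since 59 mod 8 = 3)
  pull out 2: (2/59) = -1  (since 59 mod 8 = 3)
  (1/59) = 1
Product of signs = 1
(59/181) = 1

1


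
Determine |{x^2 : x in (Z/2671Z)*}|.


For prime p, the number of non-zero quadratic residues is (p-1)/2.
= (2671-1)/2
= 1335

1335


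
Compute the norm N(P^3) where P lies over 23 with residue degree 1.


N(P^a) = p^(a*f)
= 23^(3*1)
= 23^3
= 12167

12167


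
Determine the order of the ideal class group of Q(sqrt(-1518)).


K = Q(sqrt(-1518)). d mod 4 = 2, so D = disc(K) = 4d = -6072
h(K) equals the number of primitive reduced positive-definite forms (a, b, c) = a*x^2 + b*x*y + c*y^2 with b^2 - 4ac = D,
where reduced means |b| <= a <= c, with b >= 0 whenever |b| = a or a = c, and primitive means gcd(a, b, c) = 1.
Reduced forces 3a^2 <= |D| = 6072, so 1 <= a <= 44; b must have the parity of D, and c = (b^2 - D)/(4a) must be an integer >= a.
Enumerate a = 1..44, b in [-a, a]:
  a=1: (1, 0, 1518)  [1]
  a=2: (2, 0, 759)  [1]
  a=3: (3, 0, 506)  [1]
  a=4..5: none
  a=6: (6, 0, 253)  [1]
  a=7: (7, -2, 217), (7, 2, 217)  [2]
  a=8..10: none
  a=11: (11, 0, 138)  [1]
  a=12: none
  a=13: (13, -8, 118), (13, 8, 118)  [2]
  a=14: (14, -12, 111), (14, 12, 111)  [2]
  a=15..20: none
  a=21: (21, -12, 74), (21, 12, 74)  [2]
  a=22: (22, 0, 69)  [1]
  a=23: (23, 0, 66)  [1]
  a=24..25: none
  a=26: (26, -8, 59), (26, 8, 59)  [2]
  a=27..30: none
  a=31: (31, -2, 49), (31, 2, 49)  [2]
  a=32: none
  a=33: (33, 0, 46)  [1]
  a=34..36: none
  a=37: (37, -12, 42), (37, 12, 42)  [2]
  a=38: none
  a=39: (39, -18, 41), (39, 18, 41)  [2]
  a=40..44: none
Total reduced forms: 1 + 1 + 1 + 1 + 2 + 1 + 2 + 2 + 2 + 1 + 1 + 2 + 2 + 1 + 2 + 2 = 24
h = 24

24
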